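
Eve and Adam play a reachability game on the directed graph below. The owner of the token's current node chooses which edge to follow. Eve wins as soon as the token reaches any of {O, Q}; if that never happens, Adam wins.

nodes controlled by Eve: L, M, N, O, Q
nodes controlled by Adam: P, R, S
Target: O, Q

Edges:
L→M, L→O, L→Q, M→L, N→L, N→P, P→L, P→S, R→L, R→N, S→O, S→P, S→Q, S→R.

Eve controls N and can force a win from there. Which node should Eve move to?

L

A0 = {O, Q}
A1: add {L} — L (Eve) has L→O.
A2: add {M, N} — M (Eve) has M→L; N (Eve) has N→L.
A3: add {R} — R (Adam): all of {L, N} already in.
A4 = A3; e.g. P (Adam) can still go to S. Fixed point.
From N, successor L is in the attractor (rank 1); the other successor P is not.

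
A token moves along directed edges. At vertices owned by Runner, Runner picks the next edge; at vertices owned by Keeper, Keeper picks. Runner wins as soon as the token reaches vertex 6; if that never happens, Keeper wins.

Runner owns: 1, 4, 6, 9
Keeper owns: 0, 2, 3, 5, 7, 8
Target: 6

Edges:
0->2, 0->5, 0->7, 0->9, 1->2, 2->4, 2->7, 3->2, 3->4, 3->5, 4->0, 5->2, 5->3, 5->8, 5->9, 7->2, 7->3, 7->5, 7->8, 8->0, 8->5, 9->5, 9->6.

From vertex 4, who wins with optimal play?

A0 = {6}
A1: add {9} — 9 (Runner) has 9→6.
A2 = A1; e.g. 0 (Keeper) can still go to 2. Fixed point.
4 never enters the attractor, so Keeper can avoid the target forever.

Keeper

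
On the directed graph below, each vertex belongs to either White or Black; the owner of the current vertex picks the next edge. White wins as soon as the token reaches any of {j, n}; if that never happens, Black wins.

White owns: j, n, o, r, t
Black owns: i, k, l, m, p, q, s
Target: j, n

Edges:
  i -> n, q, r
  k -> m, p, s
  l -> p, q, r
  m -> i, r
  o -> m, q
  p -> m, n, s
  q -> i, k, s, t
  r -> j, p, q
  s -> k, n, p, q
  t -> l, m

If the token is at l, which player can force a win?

A0 = {j, n}
A1: add {r} — r (White) has r→j.
A2 = A1; e.g. i (Black) can still go to q. Fixed point.
l never enters the attractor, so Black can avoid the target forever.

Black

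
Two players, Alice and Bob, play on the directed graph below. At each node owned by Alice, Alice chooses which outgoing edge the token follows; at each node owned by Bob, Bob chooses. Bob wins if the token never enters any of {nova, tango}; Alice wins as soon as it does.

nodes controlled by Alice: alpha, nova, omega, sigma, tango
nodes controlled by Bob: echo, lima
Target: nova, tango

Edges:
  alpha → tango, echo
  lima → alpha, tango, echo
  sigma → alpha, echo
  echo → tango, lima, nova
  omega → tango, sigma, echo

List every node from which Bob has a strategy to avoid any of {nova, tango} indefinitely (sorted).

A0 = {nova, tango}
A1: add {alpha, omega} — alpha (Alice) has alpha→tango; omega (Alice) has omega→tango.
A2: add {sigma} — sigma (Alice) has sigma→alpha.
A3 = A2; e.g. lima (Bob) can still go to echo. Fixed point.
Alice's attractor = {alpha, nova, omega, sigma, tango}; Bob avoids the target exactly from the complement.

echo, lima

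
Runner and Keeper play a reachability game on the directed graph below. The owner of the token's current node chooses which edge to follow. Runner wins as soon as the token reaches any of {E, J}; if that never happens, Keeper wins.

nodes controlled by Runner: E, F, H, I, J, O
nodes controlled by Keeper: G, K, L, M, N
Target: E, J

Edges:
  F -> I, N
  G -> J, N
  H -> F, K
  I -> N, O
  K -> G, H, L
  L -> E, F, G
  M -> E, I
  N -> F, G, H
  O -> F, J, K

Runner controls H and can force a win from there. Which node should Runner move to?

F

A0 = {E, J}
A1: add {O} — O (Runner) has O→J.
A2: add {I} — I (Runner) has I→O.
A3: add {F, M} — F (Runner) has F→I; M (Keeper): all of {E, I} already in.
A4: add {H} — H (Runner) has H→F.
A5 = A4; e.g. G (Keeper) can still go to N. Fixed point.
From H, successor F is in the attractor (rank 3); the other successor K is not.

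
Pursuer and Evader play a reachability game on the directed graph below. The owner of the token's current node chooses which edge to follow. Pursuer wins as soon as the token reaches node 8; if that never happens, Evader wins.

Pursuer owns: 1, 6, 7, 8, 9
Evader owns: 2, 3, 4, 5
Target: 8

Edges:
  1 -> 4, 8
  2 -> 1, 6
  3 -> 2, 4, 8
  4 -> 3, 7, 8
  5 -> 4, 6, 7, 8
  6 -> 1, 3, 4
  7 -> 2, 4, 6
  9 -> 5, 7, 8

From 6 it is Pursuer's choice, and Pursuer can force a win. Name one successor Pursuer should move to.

1

A0 = {8}
A1: add {1, 9} — 1 (Pursuer) has 1→8; 9 (Pursuer) has 9→8.
A2: add {6} — 6 (Pursuer) has 6→1.
A3: add {2, 7} — 2 (Evader): all of {1, 6} already in; 7 (Pursuer) has 7→6.
A4 = A3; e.g. 3 (Evader) can still go to 4. Fixed point.
From 6, successor 1 is in the attractor (rank 1); the other successors 3, 4 are not.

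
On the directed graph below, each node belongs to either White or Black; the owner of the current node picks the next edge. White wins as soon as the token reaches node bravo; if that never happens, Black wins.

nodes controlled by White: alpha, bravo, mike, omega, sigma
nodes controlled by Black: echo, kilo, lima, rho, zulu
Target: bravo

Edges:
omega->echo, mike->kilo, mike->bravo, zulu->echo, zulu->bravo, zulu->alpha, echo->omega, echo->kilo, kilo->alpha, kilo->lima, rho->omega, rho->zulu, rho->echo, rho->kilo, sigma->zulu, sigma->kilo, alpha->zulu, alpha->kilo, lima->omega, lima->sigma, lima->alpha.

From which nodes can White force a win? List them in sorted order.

A0 = {bravo}
A1: add {mike} — mike (White) has mike→bravo.
A2 = A1; e.g. omega (White) has no edge into A1. Fixed point.
White's winning region = {bravo, mike}.

bravo, mike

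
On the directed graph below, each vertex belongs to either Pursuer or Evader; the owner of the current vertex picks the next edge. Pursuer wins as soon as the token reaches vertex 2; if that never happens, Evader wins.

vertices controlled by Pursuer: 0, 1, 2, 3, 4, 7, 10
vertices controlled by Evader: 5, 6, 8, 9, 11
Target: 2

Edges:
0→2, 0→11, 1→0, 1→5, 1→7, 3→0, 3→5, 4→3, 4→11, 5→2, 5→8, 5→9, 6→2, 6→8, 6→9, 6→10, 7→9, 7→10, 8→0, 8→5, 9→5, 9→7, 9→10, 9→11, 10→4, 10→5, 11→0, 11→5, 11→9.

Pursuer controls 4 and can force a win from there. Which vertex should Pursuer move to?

A0 = {2}
A1: add {0} — 0 (Pursuer) has 0→2.
A2: add {1, 3} — 1 (Pursuer) has 1→0; 3 (Pursuer) has 3→0.
A3: add {4} — 4 (Pursuer) has 4→3.
A4: add {10} — 10 (Pursuer) has 10→4.
A5: add {7} — 7 (Pursuer) has 7→10.
A6 = A5; e.g. 5 (Evader) can still go to 8. Fixed point.
From 4, successor 3 is in the attractor (rank 2); the other successor 11 is not.

3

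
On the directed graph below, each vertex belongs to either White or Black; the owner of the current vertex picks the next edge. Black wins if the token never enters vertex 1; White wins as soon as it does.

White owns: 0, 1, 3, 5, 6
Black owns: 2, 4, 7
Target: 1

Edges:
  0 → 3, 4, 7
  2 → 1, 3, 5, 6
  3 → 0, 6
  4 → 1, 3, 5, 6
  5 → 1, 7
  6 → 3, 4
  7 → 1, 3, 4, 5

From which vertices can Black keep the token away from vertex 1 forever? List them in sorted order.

0, 2, 3, 4, 6, 7

A0 = {1}
A1: add {5} — 5 (White) has 5→1.
A2 = A1; e.g. 0 (White) has no edge into A1. Fixed point.
White's attractor = {1, 5}; Black avoids the target exactly from the complement.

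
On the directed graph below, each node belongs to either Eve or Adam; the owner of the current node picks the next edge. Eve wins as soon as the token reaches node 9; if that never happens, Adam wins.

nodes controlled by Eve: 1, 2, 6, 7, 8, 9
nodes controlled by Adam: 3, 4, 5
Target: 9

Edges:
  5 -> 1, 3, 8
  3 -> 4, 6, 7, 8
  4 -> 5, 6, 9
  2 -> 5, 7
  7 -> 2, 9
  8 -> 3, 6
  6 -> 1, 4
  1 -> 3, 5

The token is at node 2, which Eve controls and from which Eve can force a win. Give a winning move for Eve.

7

A0 = {9}
A1: add {7} — 7 (Eve) has 7→9.
A2: add {2} — 2 (Eve) has 2→7.
A3 = A2; e.g. 1 (Eve) has no edge into A2. Fixed point.
From 2, successor 7 is in the attractor (rank 1); the other successor 5 is not.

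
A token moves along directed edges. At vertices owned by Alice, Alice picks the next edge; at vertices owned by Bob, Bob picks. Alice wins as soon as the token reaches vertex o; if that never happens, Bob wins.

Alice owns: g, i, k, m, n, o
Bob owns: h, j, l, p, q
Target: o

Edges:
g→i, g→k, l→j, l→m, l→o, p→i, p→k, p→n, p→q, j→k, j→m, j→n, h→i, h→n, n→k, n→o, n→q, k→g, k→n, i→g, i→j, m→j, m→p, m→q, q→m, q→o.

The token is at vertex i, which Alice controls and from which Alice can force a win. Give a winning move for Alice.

A0 = {o}
A1: add {n} — n (Alice) has n→o.
A2: add {k} — k (Alice) has k→n.
A3: add {g} — g (Alice) has g→k.
A4: add {i} — i (Alice) has i→g.
A5: add {h} — h (Bob): all of {i, n} already in.
A6 = A5; e.g. j (Bob) can still go to m. Fixed point.
From i, successor g is in the attractor (rank 3); the other successor j is not.

g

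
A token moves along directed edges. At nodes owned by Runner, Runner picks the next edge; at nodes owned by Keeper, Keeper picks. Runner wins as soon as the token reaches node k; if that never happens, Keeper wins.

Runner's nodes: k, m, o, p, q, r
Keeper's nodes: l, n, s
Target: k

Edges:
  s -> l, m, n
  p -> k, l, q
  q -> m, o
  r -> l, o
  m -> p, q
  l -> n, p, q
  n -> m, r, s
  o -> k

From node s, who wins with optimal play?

Keeper

A0 = {k}
A1: add {o, p} — o (Runner) has o→k; p (Runner) has p→k.
A2: add {m, q, r} — m (Runner) has m→p; q (Runner) has q→o; r (Runner) has r→o.
A3 = A2; e.g. l (Keeper) can still go to n. Fixed point.
s never enters the attractor, so Keeper can avoid the target forever.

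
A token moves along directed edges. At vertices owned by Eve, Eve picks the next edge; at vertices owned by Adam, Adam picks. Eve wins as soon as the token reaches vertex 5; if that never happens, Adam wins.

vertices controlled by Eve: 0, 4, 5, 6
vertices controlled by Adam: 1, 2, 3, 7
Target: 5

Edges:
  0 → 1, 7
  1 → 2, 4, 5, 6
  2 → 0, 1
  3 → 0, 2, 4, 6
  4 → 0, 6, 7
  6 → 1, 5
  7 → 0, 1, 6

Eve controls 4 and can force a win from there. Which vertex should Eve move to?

6

A0 = {5}
A1: add {6} — 6 (Eve) has 6→5.
A2: add {4} — 4 (Eve) has 4→6.
A3 = A2; e.g. 0 (Eve) has no edge into A2. Fixed point.
From 4, successor 6 is in the attractor (rank 1); the other successors 0, 7 are not.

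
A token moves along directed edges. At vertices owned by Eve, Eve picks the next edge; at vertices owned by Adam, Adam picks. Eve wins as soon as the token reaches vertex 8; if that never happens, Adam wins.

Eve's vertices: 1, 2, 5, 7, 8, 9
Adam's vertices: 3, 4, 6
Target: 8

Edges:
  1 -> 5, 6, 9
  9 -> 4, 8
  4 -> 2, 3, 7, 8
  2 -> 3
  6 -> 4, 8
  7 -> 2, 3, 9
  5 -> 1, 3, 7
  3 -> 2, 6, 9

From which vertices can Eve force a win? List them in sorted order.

A0 = {8}
A1: add {9} — 9 (Eve) has 9→8.
A2: add {1, 7} — 1 (Eve) has 1→9; 7 (Eve) has 7→9.
A3: add {5} — 5 (Eve) has 5→1.
A4 = A3; e.g. 2 (Eve) has no edge into A3. Fixed point.
Eve's winning region = {1, 5, 7, 8, 9}.

1, 5, 7, 8, 9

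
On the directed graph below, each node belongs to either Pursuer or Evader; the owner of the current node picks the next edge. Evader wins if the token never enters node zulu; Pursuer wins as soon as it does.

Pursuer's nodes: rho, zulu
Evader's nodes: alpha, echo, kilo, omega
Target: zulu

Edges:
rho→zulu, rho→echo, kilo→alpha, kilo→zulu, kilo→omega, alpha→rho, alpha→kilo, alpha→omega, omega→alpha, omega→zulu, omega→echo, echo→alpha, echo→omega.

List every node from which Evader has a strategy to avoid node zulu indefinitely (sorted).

A0 = {zulu}
A1: add {rho} — rho (Pursuer) has rho→zulu.
A2 = A1; e.g. kilo (Evader) can still go to alpha. Fixed point.
Pursuer's attractor = {rho, zulu}; Evader avoids the target exactly from the complement.

alpha, echo, kilo, omega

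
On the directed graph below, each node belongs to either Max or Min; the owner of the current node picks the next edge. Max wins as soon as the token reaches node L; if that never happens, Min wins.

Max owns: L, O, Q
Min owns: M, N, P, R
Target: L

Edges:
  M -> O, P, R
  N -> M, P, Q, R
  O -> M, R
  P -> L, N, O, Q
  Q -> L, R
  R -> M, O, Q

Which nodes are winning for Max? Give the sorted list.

A0 = {L}
A1: add {Q} — Q (Max) has Q→L.
A2 = A1; e.g. M (Min) can still go to O. Fixed point.
Max's winning region = {L, Q}.

L, Q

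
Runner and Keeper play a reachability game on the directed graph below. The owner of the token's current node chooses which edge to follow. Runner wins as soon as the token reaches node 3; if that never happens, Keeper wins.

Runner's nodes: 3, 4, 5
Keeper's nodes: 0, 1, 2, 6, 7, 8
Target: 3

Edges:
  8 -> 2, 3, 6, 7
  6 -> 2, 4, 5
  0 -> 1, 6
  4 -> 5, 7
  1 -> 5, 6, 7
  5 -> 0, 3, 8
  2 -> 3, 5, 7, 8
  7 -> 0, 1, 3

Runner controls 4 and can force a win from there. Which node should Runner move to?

5

A0 = {3}
A1: add {5} — 5 (Runner) has 5→3.
A2: add {4} — 4 (Runner) has 4→5.
A3 = A2; e.g. 0 (Keeper) can still go to 1. Fixed point.
From 4, successor 5 is in the attractor (rank 1); the other successor 7 is not.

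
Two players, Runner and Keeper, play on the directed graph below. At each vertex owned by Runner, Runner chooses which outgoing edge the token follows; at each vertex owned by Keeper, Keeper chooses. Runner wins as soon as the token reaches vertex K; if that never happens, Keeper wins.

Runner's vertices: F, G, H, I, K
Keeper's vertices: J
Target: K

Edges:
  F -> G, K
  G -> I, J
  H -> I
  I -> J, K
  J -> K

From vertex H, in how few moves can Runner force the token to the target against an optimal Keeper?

2

A0 = {K}
A1: add {F, I, J} — F (Runner) has F→K; I (Runner) has I→K; J (Keeper): all of {K} already in.
A2: add {G, H} — G (Runner) has G→I; H (Runner) has H→I.
A2 = all vertices. Fixed point.
H enters the attractor at level 2, so Runner can force the target in 2 moves from there.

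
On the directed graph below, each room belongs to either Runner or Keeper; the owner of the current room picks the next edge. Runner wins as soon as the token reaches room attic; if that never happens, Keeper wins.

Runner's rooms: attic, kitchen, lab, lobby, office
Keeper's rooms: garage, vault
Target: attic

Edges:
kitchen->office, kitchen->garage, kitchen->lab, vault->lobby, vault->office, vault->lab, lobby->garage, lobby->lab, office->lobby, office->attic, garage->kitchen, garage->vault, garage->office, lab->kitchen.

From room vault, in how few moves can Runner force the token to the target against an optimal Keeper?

5

A0 = {attic}
A1: add {office} — office (Runner) has office→attic.
A2: add {kitchen} — kitchen (Runner) has kitchen→office.
A3: add {lab} — lab (Runner) has lab→kitchen.
A4: add {lobby} — lobby (Runner) has lobby→lab.
A5: add {vault} — vault (Keeper): all of {lobby, office, lab} already in.
vault enters the attractor at level 5, so Runner can force the target in 5 moves from there.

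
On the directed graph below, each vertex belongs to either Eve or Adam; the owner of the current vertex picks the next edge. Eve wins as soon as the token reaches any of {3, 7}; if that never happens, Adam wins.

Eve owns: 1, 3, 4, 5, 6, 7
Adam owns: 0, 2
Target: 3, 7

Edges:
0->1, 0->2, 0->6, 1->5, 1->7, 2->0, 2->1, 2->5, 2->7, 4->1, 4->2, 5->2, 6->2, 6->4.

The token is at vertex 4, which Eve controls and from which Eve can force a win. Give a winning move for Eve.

A0 = {3, 7}
A1: add {1} — 1 (Eve) has 1→7.
A2: add {4} — 4 (Eve) has 4→1.
A3: add {6} — 6 (Eve) has 6→4.
A4 = A3; e.g. 0 (Adam) can still go to 2. Fixed point.
From 4, successor 1 is in the attractor (rank 1); the other successor 2 is not.

1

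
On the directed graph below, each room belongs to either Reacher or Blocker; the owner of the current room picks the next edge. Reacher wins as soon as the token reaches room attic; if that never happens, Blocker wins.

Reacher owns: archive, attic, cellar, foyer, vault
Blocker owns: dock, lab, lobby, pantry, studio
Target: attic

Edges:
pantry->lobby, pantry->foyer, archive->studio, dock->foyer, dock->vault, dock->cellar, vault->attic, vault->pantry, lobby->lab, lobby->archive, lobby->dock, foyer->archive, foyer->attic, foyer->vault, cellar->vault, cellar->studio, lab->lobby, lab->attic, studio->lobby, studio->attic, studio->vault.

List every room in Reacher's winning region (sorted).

attic, cellar, dock, foyer, vault

A0 = {attic}
A1: add {foyer, vault} — foyer (Reacher) has foyer→attic; vault (Reacher) has vault→attic.
A2: add {cellar} — cellar (Reacher) has cellar→vault.
A3: add {dock} — dock (Blocker): all of {foyer, vault, cellar} already in.
A4 = A3; e.g. lab (Blocker) can still go to lobby. Fixed point.
Reacher's winning region = {attic, cellar, dock, foyer, vault}.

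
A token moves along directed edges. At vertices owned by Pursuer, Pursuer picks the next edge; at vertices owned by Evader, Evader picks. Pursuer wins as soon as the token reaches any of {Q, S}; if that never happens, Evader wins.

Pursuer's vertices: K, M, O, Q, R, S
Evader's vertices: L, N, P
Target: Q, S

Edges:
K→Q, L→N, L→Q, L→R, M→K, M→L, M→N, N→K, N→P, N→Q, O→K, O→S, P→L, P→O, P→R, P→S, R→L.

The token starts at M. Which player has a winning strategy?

A0 = {Q, S}
A1: add {K, O} — K (Pursuer) has K→Q; O (Pursuer) has O→S.
A2: add {M} — M (Pursuer) has M→K.
A3 = A2; e.g. L (Evader) can still go to N. Fixed point.
M ∈ A2, so Pursuer can force the target.

Pursuer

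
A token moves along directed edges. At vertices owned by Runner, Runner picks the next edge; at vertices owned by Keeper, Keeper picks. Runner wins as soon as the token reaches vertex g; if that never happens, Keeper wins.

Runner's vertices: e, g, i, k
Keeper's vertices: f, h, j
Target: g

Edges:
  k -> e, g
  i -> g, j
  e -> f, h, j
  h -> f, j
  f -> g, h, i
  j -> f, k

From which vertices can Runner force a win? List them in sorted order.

g, i, k

A0 = {g}
A1: add {i, k} — i (Runner) has i→g; k (Runner) has k→g.
A2 = A1; e.g. e (Runner) has no edge into A1. Fixed point.
Runner's winning region = {g, i, k}.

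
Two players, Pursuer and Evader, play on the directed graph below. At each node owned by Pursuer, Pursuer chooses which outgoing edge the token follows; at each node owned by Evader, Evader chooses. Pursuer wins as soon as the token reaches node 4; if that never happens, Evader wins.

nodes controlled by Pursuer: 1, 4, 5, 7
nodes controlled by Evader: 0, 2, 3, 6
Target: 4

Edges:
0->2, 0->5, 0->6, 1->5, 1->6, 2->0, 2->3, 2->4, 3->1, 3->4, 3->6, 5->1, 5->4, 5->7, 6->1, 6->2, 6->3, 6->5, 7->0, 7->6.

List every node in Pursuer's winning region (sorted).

1, 4, 5

A0 = {4}
A1: add {5} — 5 (Pursuer) has 5→4.
A2: add {1} — 1 (Pursuer) has 1→5.
A3 = A2; e.g. 0 (Evader) can still go to 2. Fixed point.
Pursuer's winning region = {1, 4, 5}.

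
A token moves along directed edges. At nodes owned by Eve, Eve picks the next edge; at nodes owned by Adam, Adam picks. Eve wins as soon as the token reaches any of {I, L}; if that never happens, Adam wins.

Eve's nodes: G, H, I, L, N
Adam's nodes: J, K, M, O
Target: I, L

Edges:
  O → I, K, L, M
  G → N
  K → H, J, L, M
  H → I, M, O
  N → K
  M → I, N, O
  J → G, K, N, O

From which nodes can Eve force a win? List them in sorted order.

A0 = {I, L}
A1: add {H} — H (Eve) has H→I.
A2 = A1; e.g. G (Eve) has no edge into A1. Fixed point.
Eve's winning region = {H, I, L}.

H, I, L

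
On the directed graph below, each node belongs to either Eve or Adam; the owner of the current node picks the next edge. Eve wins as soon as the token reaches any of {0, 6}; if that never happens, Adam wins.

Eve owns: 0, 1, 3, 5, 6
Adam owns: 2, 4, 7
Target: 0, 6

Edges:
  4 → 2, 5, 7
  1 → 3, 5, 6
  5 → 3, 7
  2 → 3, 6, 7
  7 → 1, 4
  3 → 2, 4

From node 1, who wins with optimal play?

Eve

A0 = {0, 6}
A1: add {1} — 1 (Eve) has 1→6.
A2 = A1; e.g. 2 (Adam) can still go to 3. Fixed point.
1 ∈ A1, so Eve can force the target.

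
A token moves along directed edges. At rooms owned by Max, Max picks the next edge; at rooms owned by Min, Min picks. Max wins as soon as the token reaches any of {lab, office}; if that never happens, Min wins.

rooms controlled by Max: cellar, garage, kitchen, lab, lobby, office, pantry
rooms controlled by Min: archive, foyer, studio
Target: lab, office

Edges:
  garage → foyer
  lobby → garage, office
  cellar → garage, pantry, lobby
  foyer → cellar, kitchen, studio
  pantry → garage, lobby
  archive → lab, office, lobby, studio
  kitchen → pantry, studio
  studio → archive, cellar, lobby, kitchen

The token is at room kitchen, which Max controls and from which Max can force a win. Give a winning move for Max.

A0 = {lab, office}
A1: add {lobby} — lobby (Max) has lobby→office.
A2: add {cellar, pantry} — pantry (Max) has pantry→lobby; cellar (Max) has cellar→lobby.
A3: add {kitchen} — kitchen (Max) has kitchen→pantry.
A4 = A3; e.g. garage (Max) has no edge into A3. Fixed point.
From kitchen, successor pantry is in the attractor (rank 2); the other successor studio is not.

pantry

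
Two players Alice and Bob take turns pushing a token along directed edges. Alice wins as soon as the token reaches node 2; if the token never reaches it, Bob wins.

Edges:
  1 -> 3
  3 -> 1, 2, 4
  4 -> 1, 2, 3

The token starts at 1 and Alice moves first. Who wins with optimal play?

Bob

Track states (vertex, player-to-move).
A0 = {(2,Alice), (2,Bob)}
A1: add {(3,Alice), (4,Alice)}.
A2: add {(1,Bob)}.
A3 = A2; e.g. (1,Alice) stays out. (1,Alice) never enters ⇒ Bob avoids the target.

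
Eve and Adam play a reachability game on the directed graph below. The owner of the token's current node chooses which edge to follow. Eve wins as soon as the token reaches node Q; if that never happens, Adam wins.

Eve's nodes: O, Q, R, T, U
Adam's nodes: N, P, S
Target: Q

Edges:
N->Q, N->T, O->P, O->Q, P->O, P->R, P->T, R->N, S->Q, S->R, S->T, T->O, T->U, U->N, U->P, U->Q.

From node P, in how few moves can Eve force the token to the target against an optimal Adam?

A0 = {Q}
A1: add {O, U} — O (Eve) has O→Q; U (Eve) has U→Q.
A2: add {T} — T (Eve) has T→O.
A3: add {N} — N (Adam): all of {Q, T} already in.
A4: add {R} — R (Eve) has R→N.
A5: add {P, S} — P (Adam): all of {O, R, T} already in; S (Adam): all of {Q, R, T} already in.
A5 = all vertices. Fixed point.
P enters the attractor at level 5, so Eve can force the target in 5 moves from there.

5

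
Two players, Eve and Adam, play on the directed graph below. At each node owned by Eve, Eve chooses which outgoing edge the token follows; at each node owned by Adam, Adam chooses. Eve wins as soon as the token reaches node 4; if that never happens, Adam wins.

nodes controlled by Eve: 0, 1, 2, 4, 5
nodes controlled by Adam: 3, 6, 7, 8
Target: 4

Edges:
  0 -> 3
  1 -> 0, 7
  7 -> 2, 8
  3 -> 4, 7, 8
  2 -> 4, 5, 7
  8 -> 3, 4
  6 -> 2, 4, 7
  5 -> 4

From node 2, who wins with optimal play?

A0 = {4}
A1: add {2, 5} — 2 (Eve) has 2→4; 5 (Eve) has 5→4.
A2 = A1; e.g. 0 (Eve) has no edge into A1. Fixed point.
2 ∈ A1, so Eve can force the target.

Eve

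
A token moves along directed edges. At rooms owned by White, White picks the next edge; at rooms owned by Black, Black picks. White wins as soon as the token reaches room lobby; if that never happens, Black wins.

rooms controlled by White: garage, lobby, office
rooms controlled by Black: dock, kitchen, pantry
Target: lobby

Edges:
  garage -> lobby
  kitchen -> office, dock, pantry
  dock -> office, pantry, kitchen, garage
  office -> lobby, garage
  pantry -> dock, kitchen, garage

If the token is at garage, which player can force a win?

A0 = {lobby}
A1: add {garage, office} — office (White) has office→lobby; garage (White) has garage→lobby.
A2 = A1; e.g. dock (Black) can still go to pantry. Fixed point.
garage ∈ A1, so White can force the target.

White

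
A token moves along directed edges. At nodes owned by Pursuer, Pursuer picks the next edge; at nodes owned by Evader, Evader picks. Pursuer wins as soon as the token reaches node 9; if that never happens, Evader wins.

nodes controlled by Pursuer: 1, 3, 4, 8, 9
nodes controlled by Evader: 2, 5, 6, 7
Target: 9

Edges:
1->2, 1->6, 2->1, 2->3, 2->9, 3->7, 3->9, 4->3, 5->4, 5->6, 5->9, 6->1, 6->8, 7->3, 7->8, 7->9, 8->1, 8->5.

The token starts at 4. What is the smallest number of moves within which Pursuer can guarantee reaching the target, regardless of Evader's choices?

2

A0 = {9}
A1: add {3} — 3 (Pursuer) has 3→9.
A2: add {4} — 4 (Pursuer) has 4→3.
A3 = A2; e.g. 1 (Pursuer) has no edge into A2. Fixed point.
4 enters the attractor at level 2, so Pursuer can force the target in 2 moves from there.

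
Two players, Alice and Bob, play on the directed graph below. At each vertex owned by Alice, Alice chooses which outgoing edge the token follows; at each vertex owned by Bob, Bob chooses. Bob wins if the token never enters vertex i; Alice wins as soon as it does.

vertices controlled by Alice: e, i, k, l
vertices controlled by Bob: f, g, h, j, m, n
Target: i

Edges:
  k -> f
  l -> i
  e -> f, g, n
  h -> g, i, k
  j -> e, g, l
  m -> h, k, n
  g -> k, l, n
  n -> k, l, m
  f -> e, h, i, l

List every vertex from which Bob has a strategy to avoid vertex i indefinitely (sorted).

A0 = {i}
A1: add {l} — l (Alice) has l→i.
A2 = A1; e.g. e (Alice) has no edge into A1. Fixed point.
Alice's attractor = {i, l}; Bob avoids the target exactly from the complement.

e, f, g, h, j, k, m, n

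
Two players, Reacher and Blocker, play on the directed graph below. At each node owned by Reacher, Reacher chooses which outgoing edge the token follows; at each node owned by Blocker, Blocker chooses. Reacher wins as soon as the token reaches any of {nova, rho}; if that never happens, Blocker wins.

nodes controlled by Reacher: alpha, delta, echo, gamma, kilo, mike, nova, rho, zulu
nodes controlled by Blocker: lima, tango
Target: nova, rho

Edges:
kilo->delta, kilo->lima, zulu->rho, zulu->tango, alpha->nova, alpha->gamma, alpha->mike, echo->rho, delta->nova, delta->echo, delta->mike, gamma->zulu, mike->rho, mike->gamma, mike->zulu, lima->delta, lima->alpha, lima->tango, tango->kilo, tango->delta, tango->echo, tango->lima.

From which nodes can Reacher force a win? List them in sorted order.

A0 = {nova, rho}
A1: add {alpha, delta, echo, mike, zulu} — delta (Reacher) has delta→nova; alpha (Reacher) has alpha→nova; echo (Reacher) has echo→rho; mike (Reacher) has mike→rho; zulu (Reacher) has zulu→rho.
A2: add {gamma, kilo} — kilo (Reacher) has kilo→delta; gamma (Reacher) has gamma→zulu.
A3 = A2; e.g. tango (Blocker) can still go to lima. Fixed point.
Reacher's winning region = {alpha, delta, echo, gamma, kilo, mike, nova, rho, zulu}.

alpha, delta, echo, gamma, kilo, mike, nova, rho, zulu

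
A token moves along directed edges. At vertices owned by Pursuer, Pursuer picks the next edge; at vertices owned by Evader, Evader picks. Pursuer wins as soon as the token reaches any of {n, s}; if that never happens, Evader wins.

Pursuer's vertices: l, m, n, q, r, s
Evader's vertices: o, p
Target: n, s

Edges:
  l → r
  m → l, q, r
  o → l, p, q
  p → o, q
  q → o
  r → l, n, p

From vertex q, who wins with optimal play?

A0 = {n, s}
A1: add {r} — r (Pursuer) has r→n.
A2: add {l, m} — l (Pursuer) has l→r; m (Pursuer) has m→r.
A3 = A2; e.g. o (Evader) can still go to p. Fixed point.
q never enters the attractor, so Evader can avoid the target forever.

Evader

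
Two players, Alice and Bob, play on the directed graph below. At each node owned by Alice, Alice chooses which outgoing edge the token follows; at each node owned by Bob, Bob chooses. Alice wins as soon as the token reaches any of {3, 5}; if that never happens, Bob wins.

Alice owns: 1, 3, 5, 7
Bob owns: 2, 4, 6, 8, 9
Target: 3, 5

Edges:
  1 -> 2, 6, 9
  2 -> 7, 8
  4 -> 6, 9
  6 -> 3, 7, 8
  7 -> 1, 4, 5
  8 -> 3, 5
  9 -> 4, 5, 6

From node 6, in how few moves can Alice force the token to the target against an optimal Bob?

A0 = {3, 5}
A1: add {7, 8} — 7 (Alice) has 7→5; 8 (Bob): all of {3, 5} already in.
A2: add {2, 6} — 2 (Bob): all of {7, 8} already in; 6 (Bob): all of {3, 7, 8} already in.
6 enters the attractor at level 2, so Alice can force the target in 2 moves from there.

2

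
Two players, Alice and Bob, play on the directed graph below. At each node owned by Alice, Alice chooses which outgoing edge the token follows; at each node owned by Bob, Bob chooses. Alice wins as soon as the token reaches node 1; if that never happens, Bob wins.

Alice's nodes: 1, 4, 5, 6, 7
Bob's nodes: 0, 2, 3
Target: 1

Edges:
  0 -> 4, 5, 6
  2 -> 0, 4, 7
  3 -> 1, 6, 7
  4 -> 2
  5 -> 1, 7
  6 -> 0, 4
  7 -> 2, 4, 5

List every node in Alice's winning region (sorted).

A0 = {1}
A1: add {5} — 5 (Alice) has 5→1.
A2: add {7} — 7 (Alice) has 7→5.
A3 = A2; e.g. 0 (Bob) can still go to 4. Fixed point.
Alice's winning region = {1, 5, 7}.

1, 5, 7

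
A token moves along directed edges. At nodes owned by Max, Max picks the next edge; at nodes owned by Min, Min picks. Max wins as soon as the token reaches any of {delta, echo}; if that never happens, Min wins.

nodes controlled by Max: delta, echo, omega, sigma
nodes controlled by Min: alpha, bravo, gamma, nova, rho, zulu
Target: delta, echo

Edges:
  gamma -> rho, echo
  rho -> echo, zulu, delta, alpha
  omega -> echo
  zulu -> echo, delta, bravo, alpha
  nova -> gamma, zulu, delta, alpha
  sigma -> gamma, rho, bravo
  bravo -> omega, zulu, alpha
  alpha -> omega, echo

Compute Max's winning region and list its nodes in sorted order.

A0 = {delta, echo}
A1: add {omega} — omega (Max) has omega→echo.
A2: add {alpha} — alpha (Min): all of {omega, echo} already in.
A3 = A2; e.g. gamma (Min) can still go to rho. Fixed point.
Max's winning region = {alpha, delta, echo, omega}.

alpha, delta, echo, omega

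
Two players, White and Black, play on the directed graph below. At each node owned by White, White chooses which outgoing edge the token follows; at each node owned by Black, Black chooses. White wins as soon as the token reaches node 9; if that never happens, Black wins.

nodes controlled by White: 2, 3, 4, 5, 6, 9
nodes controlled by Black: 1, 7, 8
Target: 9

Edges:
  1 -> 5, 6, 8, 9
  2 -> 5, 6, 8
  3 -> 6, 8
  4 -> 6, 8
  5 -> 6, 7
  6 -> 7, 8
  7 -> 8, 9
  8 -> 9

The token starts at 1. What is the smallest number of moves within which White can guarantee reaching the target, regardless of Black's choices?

4

A0 = {9}
A1: add {8} — 8 (Black): all of {9} already in.
A2: add {2, 3, 4, 6, 7} — 2 (White) has 2→8; 3 (White) has 3→8; 4 (White) has 4→8; 6 (White) has 6→8; 7 (Black): all of {8, 9} already in.
A3: add {5} — 5 (White) has 5→6.
A4: add {1} — 1 (Black): all of {5, 6, 8, 9} already in.
A4 = all vertices. Fixed point.
1 enters the attractor at level 4, so White can force the target in 4 moves from there.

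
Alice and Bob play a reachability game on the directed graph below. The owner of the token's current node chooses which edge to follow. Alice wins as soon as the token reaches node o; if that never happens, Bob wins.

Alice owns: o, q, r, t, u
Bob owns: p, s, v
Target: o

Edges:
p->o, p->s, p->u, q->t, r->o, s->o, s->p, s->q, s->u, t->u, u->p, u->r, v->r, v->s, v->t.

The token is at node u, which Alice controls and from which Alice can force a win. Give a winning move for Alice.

r

A0 = {o}
A1: add {r} — r (Alice) has r→o.
A2: add {u} — u (Alice) has u→r.
A3: add {t} — t (Alice) has t→u.
A4: add {q} — q (Alice) has q→t.
A5 = A4; e.g. p (Bob) can still go to s. Fixed point.
From u, successor r is in the attractor (rank 1); the other successor p is not.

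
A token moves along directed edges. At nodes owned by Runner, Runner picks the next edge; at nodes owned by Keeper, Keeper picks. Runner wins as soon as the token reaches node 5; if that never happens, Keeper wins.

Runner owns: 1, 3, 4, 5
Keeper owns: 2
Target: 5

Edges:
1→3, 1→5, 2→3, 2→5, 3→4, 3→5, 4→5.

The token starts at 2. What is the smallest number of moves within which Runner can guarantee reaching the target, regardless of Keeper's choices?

2

A0 = {5}
A1: add {1, 3, 4} — 1 (Runner) has 1→5; 3 (Runner) has 3→5; 4 (Runner) has 4→5.
A2: add {2} — 2 (Keeper): all of {3, 5} already in.
A2 = all vertices. Fixed point.
2 enters the attractor at level 2, so Runner can force the target in 2 moves from there.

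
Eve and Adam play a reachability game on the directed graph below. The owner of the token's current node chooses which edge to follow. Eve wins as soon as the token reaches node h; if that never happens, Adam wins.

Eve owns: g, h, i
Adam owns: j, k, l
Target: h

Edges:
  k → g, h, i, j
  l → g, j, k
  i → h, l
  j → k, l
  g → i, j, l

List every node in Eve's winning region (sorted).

A0 = {h}
A1: add {i} — i (Eve) has i→h.
A2: add {g} — g (Eve) has g→i.
A3 = A2; e.g. j (Adam) can still go to k. Fixed point.
Eve's winning region = {g, h, i}.

g, h, i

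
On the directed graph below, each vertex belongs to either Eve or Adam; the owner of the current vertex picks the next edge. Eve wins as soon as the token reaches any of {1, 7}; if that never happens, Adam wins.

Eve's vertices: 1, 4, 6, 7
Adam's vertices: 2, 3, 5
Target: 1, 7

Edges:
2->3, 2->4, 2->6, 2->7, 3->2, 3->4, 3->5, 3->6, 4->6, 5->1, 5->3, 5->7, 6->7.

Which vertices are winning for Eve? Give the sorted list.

A0 = {1, 7}
A1: add {6} — 6 (Eve) has 6→7.
A2: add {4} — 4 (Eve) has 4→6.
A3 = A2; e.g. 2 (Adam) can still go to 3. Fixed point.
Eve's winning region = {1, 4, 6, 7}.

1, 4, 6, 7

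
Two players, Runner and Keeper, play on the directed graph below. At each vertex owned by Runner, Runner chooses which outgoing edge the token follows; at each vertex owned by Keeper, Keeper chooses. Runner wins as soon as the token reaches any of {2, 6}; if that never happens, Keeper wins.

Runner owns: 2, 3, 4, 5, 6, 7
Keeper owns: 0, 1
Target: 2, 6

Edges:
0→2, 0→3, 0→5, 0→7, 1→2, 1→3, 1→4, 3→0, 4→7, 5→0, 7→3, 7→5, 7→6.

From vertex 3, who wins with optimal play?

A0 = {2, 6}
A1: add {7} — 7 (Runner) has 7→6.
A2: add {4} — 4 (Runner) has 4→7.
A3 = A2; e.g. 0 (Keeper) can still go to 3. Fixed point.
3 never enters the attractor, so Keeper can avoid the target forever.

Keeper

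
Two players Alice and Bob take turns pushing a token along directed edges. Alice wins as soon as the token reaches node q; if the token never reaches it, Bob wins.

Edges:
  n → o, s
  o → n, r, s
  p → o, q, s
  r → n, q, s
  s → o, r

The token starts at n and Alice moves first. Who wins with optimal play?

Track states (vertex, player-to-move).
A0 = {(q,Alice), (q,Bob)}
A1: add {(p,Alice), (r,Alice)}.
A2 = A1; e.g. (n,Alice) stays out. (n,Alice) never enters ⇒ Bob avoids the target.

Bob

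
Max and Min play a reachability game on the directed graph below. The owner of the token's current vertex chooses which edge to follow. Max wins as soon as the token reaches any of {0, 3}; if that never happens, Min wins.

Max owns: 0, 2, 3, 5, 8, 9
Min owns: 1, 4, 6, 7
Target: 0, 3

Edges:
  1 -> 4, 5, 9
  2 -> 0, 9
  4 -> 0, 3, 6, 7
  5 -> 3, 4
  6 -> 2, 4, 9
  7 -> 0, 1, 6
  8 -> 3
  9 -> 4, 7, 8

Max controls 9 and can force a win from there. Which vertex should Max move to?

A0 = {0, 3}
A1: add {2, 5, 8} — 2 (Max) has 2→0; 5 (Max) has 5→3; 8 (Max) has 8→3.
A2: add {9} — 9 (Max) has 9→8.
A3 = A2; e.g. 1 (Min) can still go to 4. Fixed point.
From 9, successor 8 is in the attractor (rank 1); the other successors 4, 7 are not.

8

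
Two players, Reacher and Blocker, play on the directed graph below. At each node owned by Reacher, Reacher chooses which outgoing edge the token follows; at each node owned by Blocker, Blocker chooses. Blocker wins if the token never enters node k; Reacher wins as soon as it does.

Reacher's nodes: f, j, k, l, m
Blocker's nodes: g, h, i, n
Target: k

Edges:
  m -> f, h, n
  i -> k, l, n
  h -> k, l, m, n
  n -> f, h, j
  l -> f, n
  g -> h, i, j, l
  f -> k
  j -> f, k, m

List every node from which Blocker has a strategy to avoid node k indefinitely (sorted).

g, h, i, n

A0 = {k}
A1: add {f, j} — f (Reacher) has f→k; j (Reacher) has j→k.
A2: add {l, m} — l (Reacher) has l→f; m (Reacher) has m→f.
A3 = A2; e.g. g (Blocker) can still go to h. Fixed point.
Reacher's attractor = {f, j, k, l, m}; Blocker avoids the target exactly from the complement.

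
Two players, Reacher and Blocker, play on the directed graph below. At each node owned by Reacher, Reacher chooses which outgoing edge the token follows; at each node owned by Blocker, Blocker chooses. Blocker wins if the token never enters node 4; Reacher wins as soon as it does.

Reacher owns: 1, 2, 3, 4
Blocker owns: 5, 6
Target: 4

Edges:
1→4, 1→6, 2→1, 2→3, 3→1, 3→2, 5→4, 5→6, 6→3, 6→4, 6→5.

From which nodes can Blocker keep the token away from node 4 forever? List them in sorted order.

5, 6

A0 = {4}
A1: add {1} — 1 (Reacher) has 1→4.
A2: add {2, 3} — 2 (Reacher) has 2→1; 3 (Reacher) has 3→1.
A3 = A2; e.g. 5 (Blocker) can still go to 6. Fixed point.
Reacher's attractor = {1, 2, 3, 4}; Blocker avoids the target exactly from the complement.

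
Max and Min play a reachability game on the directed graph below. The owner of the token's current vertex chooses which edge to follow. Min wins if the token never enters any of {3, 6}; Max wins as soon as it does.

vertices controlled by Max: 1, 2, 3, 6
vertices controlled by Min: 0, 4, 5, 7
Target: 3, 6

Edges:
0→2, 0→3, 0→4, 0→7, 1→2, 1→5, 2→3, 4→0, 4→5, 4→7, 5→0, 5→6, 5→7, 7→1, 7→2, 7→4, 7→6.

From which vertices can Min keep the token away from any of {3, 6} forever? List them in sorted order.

A0 = {3, 6}
A1: add {2} — 2 (Max) has 2→3.
A2: add {1} — 1 (Max) has 1→2.
A3 = A2; e.g. 0 (Min) can still go to 4. Fixed point.
Max's attractor = {1, 2, 3, 6}; Min avoids the target exactly from the complement.

0, 4, 5, 7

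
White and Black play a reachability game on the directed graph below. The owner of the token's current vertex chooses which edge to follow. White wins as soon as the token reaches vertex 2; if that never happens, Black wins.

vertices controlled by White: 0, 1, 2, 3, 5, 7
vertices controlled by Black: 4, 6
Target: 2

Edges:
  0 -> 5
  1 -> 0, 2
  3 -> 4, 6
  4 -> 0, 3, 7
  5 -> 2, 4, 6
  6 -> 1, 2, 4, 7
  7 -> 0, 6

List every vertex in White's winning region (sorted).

0, 1, 2, 5, 7

A0 = {2}
A1: add {1, 5} — 1 (White) has 1→2; 5 (White) has 5→2.
A2: add {0} — 0 (White) has 0→5.
A3: add {7} — 7 (White) has 7→0.
A4 = A3; e.g. 3 (White) has no edge into A3. Fixed point.
White's winning region = {0, 1, 2, 5, 7}.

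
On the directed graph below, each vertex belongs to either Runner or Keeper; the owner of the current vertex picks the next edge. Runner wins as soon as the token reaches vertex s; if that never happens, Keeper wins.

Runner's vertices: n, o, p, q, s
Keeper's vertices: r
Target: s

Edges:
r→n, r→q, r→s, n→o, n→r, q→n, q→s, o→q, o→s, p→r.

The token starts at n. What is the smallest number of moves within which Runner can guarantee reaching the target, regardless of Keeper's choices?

2

A0 = {s}
A1: add {o, q} — o (Runner) has o→s; q (Runner) has q→s.
A2: add {n} — n (Runner) has n→o.
n enters the attractor at level 2, so Runner can force the target in 2 moves from there.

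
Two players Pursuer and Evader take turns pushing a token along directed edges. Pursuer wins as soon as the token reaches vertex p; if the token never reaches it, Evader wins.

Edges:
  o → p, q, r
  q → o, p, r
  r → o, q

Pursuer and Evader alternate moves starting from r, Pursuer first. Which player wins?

Evader

Track states (vertex, player-to-move).
A0 = {(p,Pursuer), (p,Evader)}
A1: add {(o,Pursuer), (q,Pursuer)}.
A2: add {(r,Evader)}.
A3 = A2; e.g. (o,Evader) stays out. (r,Pursuer) never enters ⇒ Evader avoids the target.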